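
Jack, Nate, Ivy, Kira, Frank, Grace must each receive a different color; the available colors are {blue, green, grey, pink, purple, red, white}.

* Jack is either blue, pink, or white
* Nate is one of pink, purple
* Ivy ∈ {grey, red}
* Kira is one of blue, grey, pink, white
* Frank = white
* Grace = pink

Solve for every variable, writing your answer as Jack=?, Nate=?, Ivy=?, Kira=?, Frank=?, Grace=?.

Frank's domain is down to {white}, so Frank = white. Eliminate white elsewhere: Jack, Kira.
That leaves Grace = pink. Remove pink from Jack, Nate, Kira.
Jack's domain is down to {blue}, so Jack = blue. Eliminate blue elsewhere: Kira.
Nate's domain is down to {purple}, so Nate = purple.
Kira has just one choice, so Kira = grey. So Ivy can't be grey.
That leaves Ivy = red.

Jack=blue, Nate=purple, Ivy=red, Kira=grey, Frank=white, Grace=pink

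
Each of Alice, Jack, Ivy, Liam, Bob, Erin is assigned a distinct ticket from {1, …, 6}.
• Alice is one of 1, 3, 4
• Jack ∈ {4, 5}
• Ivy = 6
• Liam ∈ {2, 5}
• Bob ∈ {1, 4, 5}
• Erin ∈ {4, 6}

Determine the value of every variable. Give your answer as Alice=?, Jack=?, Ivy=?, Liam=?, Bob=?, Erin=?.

Alice=3, Jack=5, Ivy=6, Liam=2, Bob=1, Erin=4

Ivy has just one choice, so Ivy = 6. Eliminate 6 elsewhere: Erin.
Erin's domain is down to {4}, so Erin = 4. Remove 4 from Alice, Jack, Bob.
Jack has just one choice, so Jack = 5. Remove 5 from Liam, Bob.
Liam's domain is down to {2}, so Liam = 2.
Bob's domain is down to {1}, so Bob = 1. So Alice can't be 1.
Alice's domain is down to {3}, so Alice = 3.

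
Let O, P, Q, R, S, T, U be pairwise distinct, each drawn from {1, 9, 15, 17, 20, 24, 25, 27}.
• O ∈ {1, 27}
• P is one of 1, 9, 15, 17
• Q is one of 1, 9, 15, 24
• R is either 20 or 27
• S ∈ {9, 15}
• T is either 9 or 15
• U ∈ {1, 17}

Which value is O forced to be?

27

The 7 variables draw from only 7 values {1, 9, 15, 17, 20, 24, 27}, so each is used; only R can be 20, hence R = 20.
The 6 still-open variables draw from only 6 values {1, 9, 15, 17, 24, 27}, so each is used; only Q can be 24, hence Q = 24.
Among the 5 still-open variables, 27 fits only O (and all 5 values in {1, 9, 15, 17, 27} must be used), so O = 27.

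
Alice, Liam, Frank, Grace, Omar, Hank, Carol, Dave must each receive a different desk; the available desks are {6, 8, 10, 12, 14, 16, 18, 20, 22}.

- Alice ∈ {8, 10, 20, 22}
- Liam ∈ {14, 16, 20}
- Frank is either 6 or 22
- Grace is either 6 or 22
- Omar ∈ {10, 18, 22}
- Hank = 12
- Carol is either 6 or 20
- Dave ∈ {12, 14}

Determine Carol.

Hank has just one choice, so Hank = 12. Strike 12 from Dave.
Dave's domain is down to {14}, so Dave = 14. Strike 14 from Liam.
The 2 variables Frank and Grace are confined to {6, 22}, which locks those values in; drop them from Alice, Omar, Carol.
So Carol = 20.

20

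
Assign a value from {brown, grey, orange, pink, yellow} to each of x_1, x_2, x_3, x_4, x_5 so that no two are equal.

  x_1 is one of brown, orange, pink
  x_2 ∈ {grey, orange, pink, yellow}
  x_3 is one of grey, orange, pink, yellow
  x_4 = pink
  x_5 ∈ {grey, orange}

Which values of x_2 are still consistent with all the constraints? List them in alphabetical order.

grey, orange, yellow

x_4 must be pink (only option left). Eliminate pink elsewhere: x_1, x_2, x_3.
Among the 4 still-open variables, brown fits only x_1 (and all 4 values in {brown, grey, orange, yellow} must be used), so x_1 = brown.
No further eliminations apply; x_2 can still be any of grey, orange, yellow.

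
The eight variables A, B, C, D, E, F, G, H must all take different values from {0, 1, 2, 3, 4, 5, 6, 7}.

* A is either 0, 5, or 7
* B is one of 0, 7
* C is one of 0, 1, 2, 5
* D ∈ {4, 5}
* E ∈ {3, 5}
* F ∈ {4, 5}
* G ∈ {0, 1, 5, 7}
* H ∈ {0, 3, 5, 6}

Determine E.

Among the 8 variables, 2 fits only C (and all 8 values in {0, 1, 2, 3, 4, 5, 6, 7} must be used), so C = 2.
The 7 still-open variables draw from only 7 values {0, 1, 3, 4, 5, 6, 7}, so each is used; only G can be 1, hence G = 1.
The 6 still-open variables draw from only 6 values {0, 3, 4, 5, 6, 7}, so each is used; only H can be 6, hence H = 6.
The 5 still-open variables together cover exactly {0, 3, 4, 5, 7} — 5 values for 5 variables — and 3 appears only in E's list, so E = 3.

3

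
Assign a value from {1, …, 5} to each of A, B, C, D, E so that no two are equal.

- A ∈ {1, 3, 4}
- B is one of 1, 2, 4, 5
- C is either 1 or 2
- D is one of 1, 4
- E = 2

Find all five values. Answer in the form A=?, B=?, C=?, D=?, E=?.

A=3, B=5, C=1, D=4, E=2

E has just one choice, so E = 2. Strike 2 from B, C.
C has just one choice, so C = 1. Strike 1 from A, B, D.
D has just one choice, so D = 4. So A, B can't be 4.
A must be 3 (only option left).
B has just one choice, so B = 5.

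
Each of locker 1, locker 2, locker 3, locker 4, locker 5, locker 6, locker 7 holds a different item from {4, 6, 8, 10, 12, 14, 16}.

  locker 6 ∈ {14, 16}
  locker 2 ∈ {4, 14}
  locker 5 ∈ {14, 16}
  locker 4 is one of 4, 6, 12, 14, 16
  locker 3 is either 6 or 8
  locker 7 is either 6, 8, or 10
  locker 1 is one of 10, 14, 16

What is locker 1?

10

The 7 variables together cover exactly {4, 6, 8, 10, 12, 14, 16} — 7 values for 7 variables — and 12 appears only in locker 4's list, so locker 4 = 12.
The 6 still-open variables together cover exactly {4, 6, 8, 10, 14, 16} — 6 values for 6 variables — and 4 appears only in locker 2's list, so locker 2 = 4.
locker 5 and locker 6 share exactly the 2 values {14, 16}; by pigeonhole those values go to them, so strike 14, 16 from locker 1.
So locker 1 = 10.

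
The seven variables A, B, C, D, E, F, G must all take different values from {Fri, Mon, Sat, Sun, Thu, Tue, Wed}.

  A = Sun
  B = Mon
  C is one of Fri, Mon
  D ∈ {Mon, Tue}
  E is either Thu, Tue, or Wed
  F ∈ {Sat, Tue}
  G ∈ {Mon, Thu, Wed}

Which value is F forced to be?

Sat

A must be Sun (only option left).
B's domain is down to {Mon}, so B = Mon. Remove Mon from C, D, G.
C's domain is down to {Fri}, so C = Fri.
D's domain is down to {Tue}, so D = Tue. Eliminate Tue elsewhere: E, F.
So F = Sat.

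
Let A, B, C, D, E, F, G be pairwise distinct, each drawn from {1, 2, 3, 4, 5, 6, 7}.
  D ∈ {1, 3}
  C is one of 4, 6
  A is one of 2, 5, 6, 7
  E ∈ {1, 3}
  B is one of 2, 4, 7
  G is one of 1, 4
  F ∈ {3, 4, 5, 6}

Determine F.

5

D and E share exactly the 2 values {1, 3}; by pigeonhole those values go to them, so strike 1, 3 from F, G.
G has just one choice, so G = 4. So B, C, F can't be 4.
C must be 6 (only option left). Strike 6 from A, F.
So F = 5.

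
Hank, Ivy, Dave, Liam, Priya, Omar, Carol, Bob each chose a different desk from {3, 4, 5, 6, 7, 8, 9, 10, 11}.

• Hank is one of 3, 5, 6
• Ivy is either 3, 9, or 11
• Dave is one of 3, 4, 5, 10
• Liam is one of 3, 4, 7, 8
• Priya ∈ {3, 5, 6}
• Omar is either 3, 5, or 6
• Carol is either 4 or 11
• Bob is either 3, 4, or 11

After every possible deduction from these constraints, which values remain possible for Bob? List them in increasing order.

4, 11

The 3 variables Hank, Priya, Omar are confined to {3, 5, 6}, which locks those values in; drop them from Ivy, Dave, Liam, Bob.
Carol and Bob between them cover only {4, 11} — a naked pair. Remove those values from Ivy, Dave, Liam.
Ivy must be 9 (only option left).
Dave must be 10 (only option left).
No further eliminations apply; Bob can still be any of 4, 11.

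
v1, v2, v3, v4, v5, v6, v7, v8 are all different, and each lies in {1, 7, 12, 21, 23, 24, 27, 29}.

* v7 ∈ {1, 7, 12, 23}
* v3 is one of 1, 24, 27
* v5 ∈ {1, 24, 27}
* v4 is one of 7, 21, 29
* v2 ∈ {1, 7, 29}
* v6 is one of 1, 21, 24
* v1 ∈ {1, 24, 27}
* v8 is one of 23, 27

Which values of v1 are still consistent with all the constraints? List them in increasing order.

1, 24, 27

Among the 8 variables, 12 fits only v7 (and all 8 values in {1, 7, 12, 21, 23, 24, 27, 29} must be used), so v7 = 12.
The 7 still-open variables draw from only 7 values {1, 7, 21, 23, 24, 27, 29}, so each is used; only v8 can be 23, hence v8 = 23.
v1, v3, v5 between them cover only {1, 24, 27} — a naked triple. Remove those values from v2, v6.
v6's domain is down to {21}, so v6 = 21. Strike 21 from v4.
No further eliminations apply; v1 can still be any of 1, 24, 27.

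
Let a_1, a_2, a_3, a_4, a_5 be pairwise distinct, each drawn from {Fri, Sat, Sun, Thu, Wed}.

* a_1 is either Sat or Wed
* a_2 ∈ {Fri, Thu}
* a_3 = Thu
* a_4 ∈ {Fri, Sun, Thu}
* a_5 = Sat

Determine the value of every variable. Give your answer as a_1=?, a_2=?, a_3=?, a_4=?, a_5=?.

a_1=Wed, a_2=Fri, a_3=Thu, a_4=Sun, a_5=Sat

a_3's domain is down to {Thu}, so a_3 = Thu. Strike Thu from a_2, a_4.
a_5's domain is down to {Sat}, so a_5 = Sat. Eliminate Sat elsewhere: a_1.
a_1's domain is down to {Wed}, so a_1 = Wed.
That leaves a_2 = Fri. Remove Fri from a_4.
a_4 has just one choice, so a_4 = Sun.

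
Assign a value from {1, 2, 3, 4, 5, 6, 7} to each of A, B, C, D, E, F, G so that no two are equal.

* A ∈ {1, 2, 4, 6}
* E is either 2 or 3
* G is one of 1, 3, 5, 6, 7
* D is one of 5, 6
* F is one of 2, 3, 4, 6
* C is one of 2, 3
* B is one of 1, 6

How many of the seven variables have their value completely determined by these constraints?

The 7 variables draw from only 7 values {1, 2, 3, 4, 5, 6, 7}, so each is used; only G can be 7, hence G = 7.
The 6 still-open variables together cover exactly {1, 2, 3, 4, 5, 6} — 6 values for 6 variables — and 5 appears only in D's list, so D = 5.
The 2 variables C and E are confined to {2, 3}, which locks those values in; drop them from A, F.
Determined: D=5, G=7. The other variables each still have more than one consistent value. That makes 2.

2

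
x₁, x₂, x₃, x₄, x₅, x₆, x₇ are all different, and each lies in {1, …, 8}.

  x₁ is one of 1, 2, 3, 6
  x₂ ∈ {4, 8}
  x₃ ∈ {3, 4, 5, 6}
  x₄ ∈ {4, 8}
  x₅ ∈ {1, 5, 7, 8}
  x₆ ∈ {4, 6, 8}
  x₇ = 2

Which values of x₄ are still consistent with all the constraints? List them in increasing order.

x₇'s domain is down to {2}, so x₇ = 2. Strike 2 from x₁.
x₂ and x₄ between them cover only {4, 8} — a naked pair. Remove those values from x₃, x₅, x₆.
x₆ has just one choice, so x₆ = 6. So x₁, x₃ can't be 6.
No further eliminations apply; x₄ can still be any of 4, 8.

4, 8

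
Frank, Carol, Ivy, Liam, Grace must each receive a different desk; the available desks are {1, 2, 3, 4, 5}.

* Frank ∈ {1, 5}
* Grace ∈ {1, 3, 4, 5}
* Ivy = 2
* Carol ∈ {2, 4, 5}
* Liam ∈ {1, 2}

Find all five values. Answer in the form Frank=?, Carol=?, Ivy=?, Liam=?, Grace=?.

Ivy must be 2 (only option left). Remove 2 from Carol, Liam.
That leaves Liam = 1. Strike 1 from Frank, Grace.
That leaves Frank = 5. So Carol, Grace can't be 5.
That leaves Carol = 4. Remove 4 from Grace.
That leaves Grace = 3.

Frank=5, Carol=4, Ivy=2, Liam=1, Grace=3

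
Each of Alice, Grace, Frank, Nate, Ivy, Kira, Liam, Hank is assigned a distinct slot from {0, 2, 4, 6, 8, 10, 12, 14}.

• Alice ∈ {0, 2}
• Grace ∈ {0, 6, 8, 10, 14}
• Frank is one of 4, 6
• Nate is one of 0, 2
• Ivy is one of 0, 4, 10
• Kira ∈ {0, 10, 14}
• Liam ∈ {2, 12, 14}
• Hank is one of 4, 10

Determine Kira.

Among the 8 variables, 8 fits only Grace (and all 8 values in {0, 2, 4, 6, 8, 10, 12, 14} must be used), so Grace = 8.
Among the 7 still-open variables, 6 fits only Frank (and all 7 values in {0, 2, 4, 6, 10, 12, 14} must be used), so Frank = 6.
The 6 still-open variables draw from only 6 values {0, 2, 4, 10, 12, 14}, so each is used; only Liam can be 12, hence Liam = 12.
The 5 still-open variables together cover exactly {0, 2, 4, 10, 14} — 5 values for 5 variables — and 14 appears only in Kira's list, so Kira = 14.

14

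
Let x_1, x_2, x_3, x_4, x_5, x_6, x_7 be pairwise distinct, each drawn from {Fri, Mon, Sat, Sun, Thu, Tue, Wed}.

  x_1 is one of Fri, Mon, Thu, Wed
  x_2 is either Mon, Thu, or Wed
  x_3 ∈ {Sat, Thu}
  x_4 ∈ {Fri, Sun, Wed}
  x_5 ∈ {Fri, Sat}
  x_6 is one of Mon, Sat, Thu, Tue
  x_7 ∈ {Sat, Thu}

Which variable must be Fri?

The 7 variables draw from only 7 values {Fri, Mon, Sat, Sun, Thu, Tue, Wed}, so each is used; only x_4 can be Sun, hence x_4 = Sun.
Among the 6 still-open variables, Tue fits only x_6 (and all 6 values in {Fri, Mon, Sat, Thu, Tue, Wed} must be used), so x_6 = Tue.
x_3 and x_7 share exactly the 2 values {Sat, Thu}; by pigeonhole those values go to them, so strike Sat, Thu from x_1, x_2, x_5.
So Fri goes to x_5.

x_5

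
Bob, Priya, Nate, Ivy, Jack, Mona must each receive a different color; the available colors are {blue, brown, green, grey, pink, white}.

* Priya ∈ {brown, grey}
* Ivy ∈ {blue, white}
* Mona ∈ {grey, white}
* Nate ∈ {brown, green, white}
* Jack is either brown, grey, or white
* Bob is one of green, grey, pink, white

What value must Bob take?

The 6 variables draw from only 6 values {blue, brown, green, grey, pink, white}, so each is used; only Ivy can be blue, hence Ivy = blue.
The 5 still-open variables draw from only 5 values {brown, green, grey, pink, white}, so each is used; only Bob can be pink, hence Bob = pink.

pink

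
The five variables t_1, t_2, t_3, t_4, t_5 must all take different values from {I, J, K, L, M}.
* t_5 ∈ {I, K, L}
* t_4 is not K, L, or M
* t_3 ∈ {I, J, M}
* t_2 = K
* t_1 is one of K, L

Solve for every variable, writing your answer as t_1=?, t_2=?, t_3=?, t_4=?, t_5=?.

t_2 must be K (only option left). Eliminate K elsewhere: t_1, t_5.
t_1 has just one choice, so t_1 = L. Remove L from t_5.
t_5's domain is down to {I}, so t_5 = I. So t_3, t_4 can't be I.
t_4 must be J (only option left). Remove J from t_3.
t_3 has just one choice, so t_3 = M.

t_1=L, t_2=K, t_3=M, t_4=J, t_5=I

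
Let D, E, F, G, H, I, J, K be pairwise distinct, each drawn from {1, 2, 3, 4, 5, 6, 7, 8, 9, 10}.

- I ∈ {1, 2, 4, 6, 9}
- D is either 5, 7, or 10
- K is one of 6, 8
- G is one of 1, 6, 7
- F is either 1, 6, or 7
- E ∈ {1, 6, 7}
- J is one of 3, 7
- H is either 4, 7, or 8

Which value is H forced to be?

4

The 3 variables E, F, G are confined to {1, 6, 7}, which locks those values in; drop them from D, H, I, J, K.
That leaves J = 3.
That leaves K = 8. So H can't be 8.
So H = 4.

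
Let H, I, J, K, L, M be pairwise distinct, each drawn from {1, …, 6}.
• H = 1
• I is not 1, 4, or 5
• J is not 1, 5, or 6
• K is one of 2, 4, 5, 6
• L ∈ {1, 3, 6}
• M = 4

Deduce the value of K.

H has just one choice, so H = 1. So L can't be 1.
M's domain is down to {4}, so M = 4. Remove 4 from J, K.
Among the 4 still-open variables, 5 fits only K (and all 4 values in {2, 3, 5, 6} must be used), so K = 5.

5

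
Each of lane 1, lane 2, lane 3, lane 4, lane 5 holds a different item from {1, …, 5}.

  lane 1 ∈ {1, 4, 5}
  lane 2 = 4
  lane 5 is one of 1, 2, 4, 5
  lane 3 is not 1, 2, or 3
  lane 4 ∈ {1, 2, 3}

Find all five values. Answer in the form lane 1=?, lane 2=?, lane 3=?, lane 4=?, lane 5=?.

lane 1=1, lane 2=4, lane 3=5, lane 4=3, lane 5=2

lane 2 has just one choice, so lane 2 = 4. Remove 4 from lane 1, lane 3, lane 5.
lane 3 must be 5 (only option left). So lane 1, lane 5 can't be 5.
lane 1 must be 1 (only option left). Remove 1 from lane 4, lane 5.
lane 5 has just one choice, so lane 5 = 2. Remove 2 from lane 4.
lane 4 has just one choice, so lane 4 = 3.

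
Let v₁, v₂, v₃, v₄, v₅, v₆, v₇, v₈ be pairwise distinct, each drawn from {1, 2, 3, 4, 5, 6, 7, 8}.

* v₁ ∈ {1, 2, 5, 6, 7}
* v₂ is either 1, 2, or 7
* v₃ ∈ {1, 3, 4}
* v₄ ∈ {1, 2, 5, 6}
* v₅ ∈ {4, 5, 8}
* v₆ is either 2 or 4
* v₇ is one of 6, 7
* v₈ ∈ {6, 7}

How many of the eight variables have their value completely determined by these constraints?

The 8 variables together cover exactly {1, 2, 3, 4, 5, 6, 7, 8} — 8 values for 8 variables — and 3 appears only in v₃'s list, so v₃ = 3.
The 7 still-open variables together cover exactly {1, 2, 4, 5, 6, 7, 8} — 7 values for 7 variables — and 8 appears only in v₅'s list, so v₅ = 8.
Among the 6 still-open variables, 4 fits only v₆ (and all 6 values in {1, 2, 4, 5, 6, 7} must be used), so v₆ = 4.
v₇ and v₈ between them cover only {6, 7} — a naked pair. Remove those values from v₁, v₂, v₄.
Determined: v₃=3, v₅=8, v₆=4. The other variables each still have more than one consistent value. That makes 3.

3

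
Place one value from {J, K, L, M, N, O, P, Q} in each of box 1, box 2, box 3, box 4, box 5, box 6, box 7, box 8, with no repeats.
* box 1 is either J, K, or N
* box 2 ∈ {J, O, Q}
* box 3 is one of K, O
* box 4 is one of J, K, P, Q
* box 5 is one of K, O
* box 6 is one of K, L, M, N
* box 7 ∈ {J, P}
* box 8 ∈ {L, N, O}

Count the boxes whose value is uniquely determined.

3

The 8 variables draw from only 8 values {J, K, L, M, N, O, P, Q}, so each is used; only box 6 can be M, hence box 6 = M.
The 7 still-open variables draw from only 7 values {J, K, L, N, O, P, Q}, so each is used; only box 8 can be L, hence box 8 = L.
Among the 6 still-open variables, N fits only box 1 (and all 6 values in {J, K, N, O, P, Q} must be used), so box 1 = N.
The 2 variables box 3 and box 5 are confined to {K, O}, which locks those values in; drop them from box 2, box 4.
Determined: box 1=N, box 6=M, box 8=L. The other boxes each still have more than one consistent value. That makes 3.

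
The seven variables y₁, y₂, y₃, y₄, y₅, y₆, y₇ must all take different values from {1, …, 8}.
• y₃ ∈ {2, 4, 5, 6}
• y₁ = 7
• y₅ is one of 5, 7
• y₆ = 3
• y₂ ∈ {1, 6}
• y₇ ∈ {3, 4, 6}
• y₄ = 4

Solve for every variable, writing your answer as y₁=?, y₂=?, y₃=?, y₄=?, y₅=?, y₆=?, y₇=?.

y₁ must be 7 (only option left). Eliminate 7 elsewhere: y₅.
That leaves y₄ = 4. Strike 4 from y₃, y₇.
y₅ has just one choice, so y₅ = 5. So y₃ can't be 5.
That leaves y₆ = 3. So y₇ can't be 3.
y₇ must be 6 (only option left). Remove 6 from y₂, y₃.
y₂ must be 1 (only option left).
y₃'s domain is down to {2}, so y₃ = 2.

y₁=7, y₂=1, y₃=2, y₄=4, y₅=5, y₆=3, y₇=6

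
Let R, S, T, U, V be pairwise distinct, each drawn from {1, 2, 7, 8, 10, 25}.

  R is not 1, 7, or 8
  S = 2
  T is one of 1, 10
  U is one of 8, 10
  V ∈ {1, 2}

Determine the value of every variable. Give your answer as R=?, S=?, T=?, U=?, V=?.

R=25, S=2, T=10, U=8, V=1

S's domain is down to {2}, so S = 2. So R, V can't be 2.
V must be 1 (only option left). Strike 1 from T.
T must be 10 (only option left). So R, U can't be 10.
U must be 8 (only option left).
R must be 25 (only option left).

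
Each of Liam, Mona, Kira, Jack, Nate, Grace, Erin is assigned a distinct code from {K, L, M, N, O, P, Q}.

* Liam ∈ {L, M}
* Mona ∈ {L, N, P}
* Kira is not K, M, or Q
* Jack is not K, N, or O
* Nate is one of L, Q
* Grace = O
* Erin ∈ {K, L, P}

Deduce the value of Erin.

K

Grace's domain is down to {O}, so Grace = O. Strike O from Kira.
The 6 still-open variables draw from only 6 values {K, L, M, N, P, Q}, so each is used; only Erin can be K, hence Erin = K.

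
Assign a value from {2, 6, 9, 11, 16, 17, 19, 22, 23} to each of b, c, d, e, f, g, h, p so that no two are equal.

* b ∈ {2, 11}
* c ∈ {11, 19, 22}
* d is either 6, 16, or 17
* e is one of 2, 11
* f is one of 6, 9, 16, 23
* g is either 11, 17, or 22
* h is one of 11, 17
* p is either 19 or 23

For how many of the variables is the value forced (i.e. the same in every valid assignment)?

b and e share exactly the 2 values {2, 11}; by pigeonhole those values go to them, so strike 2, 11 from c, g, h.
That leaves h = 17. Remove 17 from d, g.
g's domain is down to {22}, so g = 22. Remove 22 from c.
That leaves c = 19. Remove 19 from p.
p must be 23 (only option left). Eliminate 23 elsewhere: f.
Determined: c=19, g=22, h=17, p=23. The other variables each still have more than one consistent value. That makes 4.

4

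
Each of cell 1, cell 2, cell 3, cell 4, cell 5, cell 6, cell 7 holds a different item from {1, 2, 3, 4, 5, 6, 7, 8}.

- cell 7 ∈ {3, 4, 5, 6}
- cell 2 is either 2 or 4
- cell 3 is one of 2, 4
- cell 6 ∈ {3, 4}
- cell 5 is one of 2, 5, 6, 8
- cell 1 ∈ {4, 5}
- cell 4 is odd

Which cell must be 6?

cell 7

cell 2 and cell 3 between them cover only {2, 4} — a naked pair. Remove those values from cell 1, cell 5, cell 6, cell 7.
cell 1 must be 5 (only option left). Remove 5 from cell 4, cell 5, cell 7.
That leaves cell 6 = 3. Eliminate 3 elsewhere: cell 4, cell 7.
So 6 goes to cell 7.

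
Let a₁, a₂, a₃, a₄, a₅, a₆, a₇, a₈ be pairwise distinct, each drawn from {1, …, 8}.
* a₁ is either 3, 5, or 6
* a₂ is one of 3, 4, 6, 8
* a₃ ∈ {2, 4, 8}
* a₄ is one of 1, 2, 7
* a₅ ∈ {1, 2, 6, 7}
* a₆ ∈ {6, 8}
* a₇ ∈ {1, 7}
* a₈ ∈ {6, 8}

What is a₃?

4

The 8 variables together cover exactly {1, 2, 3, 4, 5, 6, 7, 8} — 8 values for 8 variables — and 5 appears only in a₁'s list, so a₁ = 5.
The 7 still-open variables together cover exactly {1, 2, 3, 4, 6, 7, 8} — 7 values for 7 variables — and 3 appears only in a₂'s list, so a₂ = 3.
The 6 still-open variables draw from only 6 values {1, 2, 4, 6, 7, 8}, so each is used; only a₃ can be 4, hence a₃ = 4.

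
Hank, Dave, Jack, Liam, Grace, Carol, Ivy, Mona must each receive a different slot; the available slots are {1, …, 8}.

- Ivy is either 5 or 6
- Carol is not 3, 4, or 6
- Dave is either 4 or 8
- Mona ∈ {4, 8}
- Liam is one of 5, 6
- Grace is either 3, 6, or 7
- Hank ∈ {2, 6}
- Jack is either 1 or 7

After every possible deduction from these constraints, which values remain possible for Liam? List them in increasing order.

The 8 variables together cover exactly {1, 2, 3, 4, 5, 6, 7, 8} — 8 values for 8 variables — and 3 appears only in Grace's list, so Grace = 3.
Dave and Mona share exactly the 2 values {4, 8}; by pigeonhole those values go to them, so strike 4, 8 from Carol.
The 2 variables Liam and Ivy are confined to {5, 6}, which locks those values in; drop them from Hank, Carol.
Hank must be 2 (only option left). Eliminate 2 elsewhere: Carol.
No further eliminations apply; Liam can still be any of 5, 6.

5, 6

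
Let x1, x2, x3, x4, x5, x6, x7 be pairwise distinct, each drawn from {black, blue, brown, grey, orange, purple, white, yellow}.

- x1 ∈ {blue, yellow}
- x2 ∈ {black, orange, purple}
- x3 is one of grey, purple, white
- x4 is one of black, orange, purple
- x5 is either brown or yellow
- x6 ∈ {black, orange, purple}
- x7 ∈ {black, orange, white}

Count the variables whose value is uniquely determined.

The 3 variables x2, x4, x6 are confined to {black, orange, purple}, which locks those values in; drop them from x3, x7.
x7 must be white (only option left). Strike white from x3.
x3's domain is down to {grey}, so x3 = grey.
Determined: x3=grey, x7=white. The other variables each still have more than one consistent value. That makes 2.

2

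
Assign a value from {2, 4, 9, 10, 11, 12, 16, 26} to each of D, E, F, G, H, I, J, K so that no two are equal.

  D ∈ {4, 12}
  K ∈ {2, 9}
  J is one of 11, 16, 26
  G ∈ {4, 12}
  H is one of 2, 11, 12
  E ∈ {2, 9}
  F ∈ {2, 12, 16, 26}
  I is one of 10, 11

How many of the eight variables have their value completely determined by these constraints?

2

The 8 variables together cover exactly {2, 4, 9, 10, 11, 12, 16, 26} — 8 values for 8 variables — and 10 appears only in I's list, so I = 10.
D and G share exactly the 2 values {4, 12}; by pigeonhole those values go to them, so strike 4, 12 from F, H.
E and K between them cover only {2, 9} — a naked pair. Remove those values from F, H.
H has just one choice, so H = 11. So J can't be 11.
Determined: H=11, I=10. The other variables each still have more than one consistent value. That makes 2.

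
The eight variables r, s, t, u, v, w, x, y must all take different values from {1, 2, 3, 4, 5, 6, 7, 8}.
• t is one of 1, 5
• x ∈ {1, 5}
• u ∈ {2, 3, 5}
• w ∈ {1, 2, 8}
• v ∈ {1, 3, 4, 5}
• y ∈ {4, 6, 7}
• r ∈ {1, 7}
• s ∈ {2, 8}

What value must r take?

The 8 variables together cover exactly {1, 2, 3, 4, 5, 6, 7, 8} — 8 values for 8 variables — and 6 appears only in y's list, so y = 6.
The 7 still-open variables together cover exactly {1, 2, 3, 4, 5, 7, 8} — 7 values for 7 variables — and 4 appears only in v's list, so v = 4.
The 6 still-open variables draw from only 6 values {1, 2, 3, 5, 7, 8}, so each is used; only u can be 3, hence u = 3.
The 5 still-open variables draw from only 5 values {1, 2, 5, 7, 8}, so each is used; only r can be 7, hence r = 7.

7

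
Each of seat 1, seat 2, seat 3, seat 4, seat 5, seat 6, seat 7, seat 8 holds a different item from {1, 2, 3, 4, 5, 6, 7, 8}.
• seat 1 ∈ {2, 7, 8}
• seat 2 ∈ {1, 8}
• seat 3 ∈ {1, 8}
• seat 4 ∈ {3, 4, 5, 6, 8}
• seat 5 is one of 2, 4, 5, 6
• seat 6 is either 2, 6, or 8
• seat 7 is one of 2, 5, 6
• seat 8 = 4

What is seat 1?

seat 8's domain is down to {4}, so seat 8 = 4. Remove 4 from seat 4, seat 5.
The 7 still-open variables together cover exactly {1, 2, 3, 5, 6, 7, 8} — 7 values for 7 variables — and 3 appears only in seat 4's list, so seat 4 = 3.
The 6 still-open variables together cover exactly {1, 2, 5, 6, 7, 8} — 6 values for 6 variables — and 7 appears only in seat 1's list, so seat 1 = 7.

7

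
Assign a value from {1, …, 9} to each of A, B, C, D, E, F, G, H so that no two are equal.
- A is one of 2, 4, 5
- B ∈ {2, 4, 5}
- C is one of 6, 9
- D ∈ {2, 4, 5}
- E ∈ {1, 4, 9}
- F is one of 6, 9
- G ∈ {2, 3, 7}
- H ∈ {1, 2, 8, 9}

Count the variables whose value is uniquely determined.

C and F share exactly the 2 values {6, 9}; by pigeonhole those values go to them, so strike 6, 9 from E, H.
The 3 variables A, B, D are confined to {2, 4, 5}, which locks those values in; drop them from E, G, H.
E has just one choice, so E = 1. Strike 1 from H.
That leaves H = 8.
Determined: E=1, H=8. The other variables each still have more than one consistent value. That makes 2.

2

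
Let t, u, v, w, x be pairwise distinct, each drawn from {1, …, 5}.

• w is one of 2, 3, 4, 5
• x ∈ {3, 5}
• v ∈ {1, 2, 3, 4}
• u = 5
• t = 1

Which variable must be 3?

t has just one choice, so t = 1. Remove 1 from v.
u's domain is down to {5}, so u = 5. So w, x can't be 5.
So 3 goes to x.

x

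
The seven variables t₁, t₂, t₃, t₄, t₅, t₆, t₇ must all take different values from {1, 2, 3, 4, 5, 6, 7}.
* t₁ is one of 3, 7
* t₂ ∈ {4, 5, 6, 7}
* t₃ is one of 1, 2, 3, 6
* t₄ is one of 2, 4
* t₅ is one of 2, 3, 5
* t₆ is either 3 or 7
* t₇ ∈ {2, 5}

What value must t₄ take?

4

The 7 variables together cover exactly {1, 2, 3, 4, 5, 6, 7} — 7 values for 7 variables — and 1 appears only in t₃'s list, so t₃ = 1.
The 6 still-open variables together cover exactly {2, 3, 4, 5, 6, 7} — 6 values for 6 variables — and 6 appears only in t₂'s list, so t₂ = 6.
The 5 still-open variables draw from only 5 values {2, 3, 4, 5, 7}, so each is used; only t₄ can be 4, hence t₄ = 4.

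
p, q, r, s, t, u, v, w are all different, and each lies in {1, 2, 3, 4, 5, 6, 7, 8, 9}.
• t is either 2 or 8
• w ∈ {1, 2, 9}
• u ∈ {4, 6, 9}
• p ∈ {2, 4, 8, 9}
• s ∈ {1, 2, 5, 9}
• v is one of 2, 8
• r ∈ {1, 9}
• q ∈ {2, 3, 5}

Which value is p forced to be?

4

Among the 8 variables, 3 fits only q (and all 8 values in {1, 2, 3, 4, 5, 6, 8, 9} must be used), so q = 3.
The 7 still-open variables draw from only 7 values {1, 2, 4, 5, 6, 8, 9}, so each is used; only s can be 5, hence s = 5.
The 6 still-open variables together cover exactly {1, 2, 4, 6, 8, 9} — 6 values for 6 variables — and 6 appears only in u's list, so u = 6.
The 5 still-open variables together cover exactly {1, 2, 4, 8, 9} — 5 values for 5 variables — and 4 appears only in p's list, so p = 4.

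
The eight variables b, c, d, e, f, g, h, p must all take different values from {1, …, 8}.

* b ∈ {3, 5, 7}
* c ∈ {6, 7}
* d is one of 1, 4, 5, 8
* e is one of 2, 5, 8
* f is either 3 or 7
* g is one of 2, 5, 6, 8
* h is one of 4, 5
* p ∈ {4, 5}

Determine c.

6

The 8 variables draw from only 8 values {1, 2, 3, 4, 5, 6, 7, 8}, so each is used; only d can be 1, hence d = 1.
The 2 variables h and p are confined to {4, 5}, which locks those values in; drop them from b, e, g.
b and f between them cover only {3, 7} — a naked pair. Remove those values from c.
So c = 6.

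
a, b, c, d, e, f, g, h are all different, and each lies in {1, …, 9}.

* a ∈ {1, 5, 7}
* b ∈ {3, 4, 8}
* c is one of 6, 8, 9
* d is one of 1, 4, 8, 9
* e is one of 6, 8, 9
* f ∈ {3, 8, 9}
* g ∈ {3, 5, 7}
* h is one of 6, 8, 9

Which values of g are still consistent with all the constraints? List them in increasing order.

5, 7

c, e, h between them cover only {6, 8, 9} — a naked triple. Remove those values from b, d, f.
That leaves f = 3. Eliminate 3 elsewhere: b, g.
b's domain is down to {4}, so b = 4. Strike 4 from d.
d's domain is down to {1}, so d = 1. Strike 1 from a.
No further eliminations apply; g can still be any of 5, 7.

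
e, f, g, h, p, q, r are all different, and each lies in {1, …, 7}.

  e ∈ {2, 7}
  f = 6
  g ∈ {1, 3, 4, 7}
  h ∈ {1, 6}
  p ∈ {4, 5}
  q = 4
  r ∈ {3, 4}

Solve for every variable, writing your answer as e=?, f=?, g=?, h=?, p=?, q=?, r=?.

e=2, f=6, g=7, h=1, p=5, q=4, r=3

f's domain is down to {6}, so f = 6. Eliminate 6 elsewhere: h.
h has just one choice, so h = 1. Strike 1 from g.
q must be 4 (only option left). Eliminate 4 elsewhere: g, p, r.
r must be 3 (only option left). Remove 3 from g.
g must be 7 (only option left). Eliminate 7 elsewhere: e.
p has just one choice, so p = 5.
e has just one choice, so e = 2.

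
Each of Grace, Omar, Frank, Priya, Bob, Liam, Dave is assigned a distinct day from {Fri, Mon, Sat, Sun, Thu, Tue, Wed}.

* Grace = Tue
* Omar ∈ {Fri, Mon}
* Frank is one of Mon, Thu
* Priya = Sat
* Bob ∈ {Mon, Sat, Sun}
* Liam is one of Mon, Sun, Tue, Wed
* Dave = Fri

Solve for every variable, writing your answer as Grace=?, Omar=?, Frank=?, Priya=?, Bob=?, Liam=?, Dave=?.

Grace=Tue, Omar=Mon, Frank=Thu, Priya=Sat, Bob=Sun, Liam=Wed, Dave=Fri

Grace must be Tue (only option left). Remove Tue from Liam.
That leaves Priya = Sat. So Bob can't be Sat.
That leaves Dave = Fri. Strike Fri from Omar.
Omar's domain is down to {Mon}, so Omar = Mon. So Frank, Bob, Liam can't be Mon.
Frank's domain is down to {Thu}, so Frank = Thu.
Bob's domain is down to {Sun}, so Bob = Sun. Remove Sun from Liam.
Liam's domain is down to {Wed}, so Liam = Wed.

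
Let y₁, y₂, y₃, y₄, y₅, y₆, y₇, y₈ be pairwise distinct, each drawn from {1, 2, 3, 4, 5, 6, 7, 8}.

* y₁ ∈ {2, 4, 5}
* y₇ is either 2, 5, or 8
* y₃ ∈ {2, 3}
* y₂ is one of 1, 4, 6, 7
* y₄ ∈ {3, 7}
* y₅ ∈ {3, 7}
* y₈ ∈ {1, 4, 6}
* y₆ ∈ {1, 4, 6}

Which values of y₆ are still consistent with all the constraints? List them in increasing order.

1, 4, 6

The 8 variables together cover exactly {1, 2, 3, 4, 5, 6, 7, 8} — 8 values for 8 variables — and 8 appears only in y₇'s list, so y₇ = 8.
The 7 still-open variables together cover exactly {1, 2, 3, 4, 5, 6, 7} — 7 values for 7 variables — and 5 appears only in y₁'s list, so y₁ = 5.
The 6 still-open variables together cover exactly {1, 2, 3, 4, 6, 7} — 6 values for 6 variables — and 2 appears only in y₃'s list, so y₃ = 2.
y₄ and y₅ between them cover only {3, 7} — a naked pair. Remove those values from y₂.
No further eliminations apply; y₆ can still be any of 1, 4, 6.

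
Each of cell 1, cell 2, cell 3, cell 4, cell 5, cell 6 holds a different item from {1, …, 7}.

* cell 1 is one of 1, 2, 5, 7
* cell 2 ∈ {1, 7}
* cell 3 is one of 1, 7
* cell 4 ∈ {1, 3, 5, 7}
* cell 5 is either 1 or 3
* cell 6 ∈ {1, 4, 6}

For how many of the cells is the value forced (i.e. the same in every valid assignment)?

3

cell 2 and cell 3 share exactly the 2 values {1, 7}; by pigeonhole those values go to them, so strike 1, 7 from cell 1, cell 4, cell 5, cell 6.
cell 5's domain is down to {3}, so cell 5 = 3. Eliminate 3 elsewhere: cell 4.
cell 4 must be 5 (only option left). So cell 1 can't be 5.
cell 1's domain is down to {2}, so cell 1 = 2.
Determined: cell 1=2, cell 4=5, cell 5=3. The other cells each still have more than one consistent value. That makes 3.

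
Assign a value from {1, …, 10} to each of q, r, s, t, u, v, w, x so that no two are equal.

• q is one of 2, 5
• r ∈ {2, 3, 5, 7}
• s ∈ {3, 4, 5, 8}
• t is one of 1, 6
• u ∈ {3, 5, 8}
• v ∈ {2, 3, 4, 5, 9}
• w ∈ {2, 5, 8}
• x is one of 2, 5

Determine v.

The 2 variables q and x are confined to {2, 5}, which locks those values in; drop them from r, s, u, v, w.
w's domain is down to {8}, so w = 8. Eliminate 8 elsewhere: s, u.
u's domain is down to {3}, so u = 3. Strike 3 from r, s, v.
r has just one choice, so r = 7.
That leaves s = 4. Remove 4 from v.
So v = 9.

9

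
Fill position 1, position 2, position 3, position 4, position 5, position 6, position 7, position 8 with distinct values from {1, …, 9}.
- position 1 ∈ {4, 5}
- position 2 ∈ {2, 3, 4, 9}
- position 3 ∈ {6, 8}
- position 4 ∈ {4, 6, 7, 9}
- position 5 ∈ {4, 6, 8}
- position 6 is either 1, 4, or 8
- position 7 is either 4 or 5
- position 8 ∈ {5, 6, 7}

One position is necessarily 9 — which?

position 4

The 2 variables position 1 and position 7 are confined to {4, 5}, which locks those values in; drop them from position 2, position 4, position 5, position 6, position 8.
position 3 and position 5 share exactly the 2 values {6, 8}; by pigeonhole those values go to them, so strike 6, 8 from position 4, position 6, position 8.
position 6's domain is down to {1}, so position 6 = 1.
That leaves position 8 = 7. Remove 7 from position 4.
So 9 goes to position 4.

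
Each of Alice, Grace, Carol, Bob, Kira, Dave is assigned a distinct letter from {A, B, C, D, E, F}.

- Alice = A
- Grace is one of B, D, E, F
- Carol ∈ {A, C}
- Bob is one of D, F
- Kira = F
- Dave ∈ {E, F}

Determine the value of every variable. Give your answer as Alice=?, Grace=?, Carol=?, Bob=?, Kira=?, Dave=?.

Alice must be A (only option left). Eliminate A elsewhere: Carol.
Carol must be C (only option left).
Kira's domain is down to {F}, so Kira = F. So Grace, Bob, Dave can't be F.
Dave has just one choice, so Dave = E. Remove E from Grace.
Bob's domain is down to {D}, so Bob = D. Strike D from Grace.
Grace has just one choice, so Grace = B.

Alice=A, Grace=B, Carol=C, Bob=D, Kira=F, Dave=E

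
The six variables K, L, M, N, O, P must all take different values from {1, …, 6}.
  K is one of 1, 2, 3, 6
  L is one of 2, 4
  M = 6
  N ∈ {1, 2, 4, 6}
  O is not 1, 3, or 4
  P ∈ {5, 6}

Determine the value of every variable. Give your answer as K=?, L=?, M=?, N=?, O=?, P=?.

K=3, L=4, M=6, N=1, O=2, P=5

M has just one choice, so M = 6. So K, N, O, P can't be 6.
P's domain is down to {5}, so P = 5. Remove 5 from O.
That leaves O = 2. Eliminate 2 elsewhere: K, L, N.
L must be 4 (only option left). Eliminate 4 elsewhere: N.
N's domain is down to {1}, so N = 1. So K can't be 1.
K must be 3 (only option left).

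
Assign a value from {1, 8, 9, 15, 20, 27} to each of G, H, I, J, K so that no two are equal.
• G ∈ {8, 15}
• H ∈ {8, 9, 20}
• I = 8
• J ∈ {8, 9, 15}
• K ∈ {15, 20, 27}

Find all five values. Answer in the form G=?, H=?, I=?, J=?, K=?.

I has just one choice, so I = 8. Remove 8 from G, H, J.
G has just one choice, so G = 15. So J, K can't be 15.
J must be 9 (only option left). Remove 9 from H.
H must be 20 (only option left). So K can't be 20.
K has just one choice, so K = 27.

G=15, H=20, I=8, J=9, K=27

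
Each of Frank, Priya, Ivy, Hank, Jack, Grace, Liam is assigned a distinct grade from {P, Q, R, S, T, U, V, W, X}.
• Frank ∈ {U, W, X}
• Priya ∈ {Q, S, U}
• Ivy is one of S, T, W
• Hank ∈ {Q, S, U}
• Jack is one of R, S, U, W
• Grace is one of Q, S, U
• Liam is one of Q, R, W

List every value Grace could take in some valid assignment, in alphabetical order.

Among the 7 variables, T fits only Ivy (and all 7 values in {Q, R, S, T, U, W, X} must be used), so Ivy = T.
Among the 6 still-open variables, X fits only Frank (and all 6 values in {Q, R, S, U, W, X} must be used), so Frank = X.
Priya, Hank, Grace between them cover only {Q, S, U} — a naked triple. Remove those values from Jack, Liam.
No further eliminations apply; Grace can still be any of Q, S, U.

Q, S, U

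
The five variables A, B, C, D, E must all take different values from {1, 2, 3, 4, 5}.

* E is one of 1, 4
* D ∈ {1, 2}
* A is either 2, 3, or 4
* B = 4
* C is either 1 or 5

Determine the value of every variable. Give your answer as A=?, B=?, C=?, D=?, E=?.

B's domain is down to {4}, so B = 4. So A, E can't be 4.
E's domain is down to {1}, so E = 1. Eliminate 1 elsewhere: C, D.
C's domain is down to {5}, so C = 5.
That leaves D = 2. Remove 2 from A.
That leaves A = 3.

A=3, B=4, C=5, D=2, E=1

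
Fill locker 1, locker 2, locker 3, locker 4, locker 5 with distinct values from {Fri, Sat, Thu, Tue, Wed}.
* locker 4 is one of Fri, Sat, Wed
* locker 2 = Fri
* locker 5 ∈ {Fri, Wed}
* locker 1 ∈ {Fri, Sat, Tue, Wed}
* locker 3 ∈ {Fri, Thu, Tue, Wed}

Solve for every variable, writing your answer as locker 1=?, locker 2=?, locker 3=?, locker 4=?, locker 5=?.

locker 2 must be Fri (only option left). Strike Fri from locker 1, locker 3, locker 4, locker 5.
locker 5 has just one choice, so locker 5 = Wed. Strike Wed from locker 1, locker 3, locker 4.
locker 4's domain is down to {Sat}, so locker 4 = Sat. Strike Sat from locker 1.
locker 1 has just one choice, so locker 1 = Tue. So locker 3 can't be Tue.
That leaves locker 3 = Thu.

locker 1=Tue, locker 2=Fri, locker 3=Thu, locker 4=Sat, locker 5=Wed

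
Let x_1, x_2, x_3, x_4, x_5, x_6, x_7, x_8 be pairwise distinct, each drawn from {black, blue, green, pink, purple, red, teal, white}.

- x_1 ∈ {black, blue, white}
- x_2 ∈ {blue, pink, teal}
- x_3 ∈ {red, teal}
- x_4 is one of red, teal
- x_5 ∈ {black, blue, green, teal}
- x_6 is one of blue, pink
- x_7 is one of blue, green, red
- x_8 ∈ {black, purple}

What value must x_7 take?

The 8 variables together cover exactly {black, blue, green, pink, purple, red, teal, white} — 8 values for 8 variables — and purple appears only in x_8's list, so x_8 = purple.
Among the 7 still-open variables, white fits only x_1 (and all 7 values in {black, blue, green, pink, red, teal, white} must be used), so x_1 = white.
The 6 still-open variables together cover exactly {black, blue, green, pink, red, teal} — 6 values for 6 variables — and black appears only in x_5's list, so x_5 = black.
The 5 still-open variables together cover exactly {blue, green, pink, red, teal} — 5 values for 5 variables — and green appears only in x_7's list, so x_7 = green.

green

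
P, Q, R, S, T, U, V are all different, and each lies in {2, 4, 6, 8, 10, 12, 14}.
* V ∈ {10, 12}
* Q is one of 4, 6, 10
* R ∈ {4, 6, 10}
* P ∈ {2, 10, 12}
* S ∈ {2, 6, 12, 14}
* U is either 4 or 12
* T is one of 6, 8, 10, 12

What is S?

The 7 variables together cover exactly {2, 4, 6, 8, 10, 12, 14} — 7 values for 7 variables — and 8 appears only in T's list, so T = 8.
Among the 6 still-open variables, 14 fits only S (and all 6 values in {2, 4, 6, 10, 12, 14} must be used), so S = 14.

14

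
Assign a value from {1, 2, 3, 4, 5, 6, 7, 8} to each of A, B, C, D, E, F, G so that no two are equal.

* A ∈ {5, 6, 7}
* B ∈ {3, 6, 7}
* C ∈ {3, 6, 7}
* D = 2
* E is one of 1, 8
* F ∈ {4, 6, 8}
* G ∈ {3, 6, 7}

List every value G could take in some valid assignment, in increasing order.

3, 6, 7

D must be 2 (only option left).
The 3 variables B, C, G are confined to {3, 6, 7}, which locks those values in; drop them from A, F.
That leaves A = 5.
No further eliminations apply; G can still be any of 3, 6, 7.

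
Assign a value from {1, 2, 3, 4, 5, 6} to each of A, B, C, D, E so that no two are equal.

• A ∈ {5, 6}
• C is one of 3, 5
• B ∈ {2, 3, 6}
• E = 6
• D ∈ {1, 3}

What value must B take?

2

E has just one choice, so E = 6. So A, B can't be 6.
A's domain is down to {5}, so A = 5. So C can't be 5.
C has just one choice, so C = 3. So B, D can't be 3.
So B = 2.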